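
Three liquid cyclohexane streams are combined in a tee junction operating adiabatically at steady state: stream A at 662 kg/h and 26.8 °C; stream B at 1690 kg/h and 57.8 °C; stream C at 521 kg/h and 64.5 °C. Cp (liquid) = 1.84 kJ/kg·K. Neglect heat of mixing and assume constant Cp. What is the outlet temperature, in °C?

Adiabatic, steady state ⇒ Σ ṁᵢCp,ᵢ(T_out − Tᵢ) = 0
T_out = Σ ṁᵢCp,ᵢTᵢ / Σ ṁᵢCp,ᵢ
      = 274210 / 5286.3 = 51.872 °C

T_out = 51.9 °C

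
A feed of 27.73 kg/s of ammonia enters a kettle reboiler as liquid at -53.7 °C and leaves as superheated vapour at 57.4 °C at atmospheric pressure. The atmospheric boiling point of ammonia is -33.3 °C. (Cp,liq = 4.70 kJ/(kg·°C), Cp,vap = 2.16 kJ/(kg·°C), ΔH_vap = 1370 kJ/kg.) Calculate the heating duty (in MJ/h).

liquid -53.7→-33.3 °C: 95.88 kJ/kg
vaporisation at -33.3 °C: 1370 kJ/kg
vapour -33.3→57.4 °C: 195.91 kJ/kg
Δh = 95.88 + 1370 + 195.91 = 1661.8 kJ/kg
Q = ṁ·Δh = 27.73 kg/s × 1661.8 kJ/kg = 46081 kJ/s
|Q| = 46081 kW = 165890 MJ/h

Q = 166000 MJ/h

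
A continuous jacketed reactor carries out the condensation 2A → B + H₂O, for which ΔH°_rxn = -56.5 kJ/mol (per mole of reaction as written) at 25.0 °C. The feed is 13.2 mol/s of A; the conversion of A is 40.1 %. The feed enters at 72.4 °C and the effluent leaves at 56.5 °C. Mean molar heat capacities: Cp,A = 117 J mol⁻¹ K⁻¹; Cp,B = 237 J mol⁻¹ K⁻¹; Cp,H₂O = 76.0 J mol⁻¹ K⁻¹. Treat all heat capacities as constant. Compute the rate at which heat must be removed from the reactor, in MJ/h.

Extent of reaction ξ = 0.401 × 13.2 / 2 = 2.6466 mol/s
Reaction term: ξ·ΔH°_rxn = 2.6466 × -56.5 = -149.53 kJ/s
Sensible, feed 72.4→25 °C: -73.205 kJ/s
Outlet flows (mol/s): A 7.9068, B 2.6466, H₂O 2.6466
Sensible, products 25→56.5 °C: 55.235 kJ/s
Q = ΔH = -167.5 kJ/s = -167.5 kW
Heat removed = 603.01 MJ/h

Q_out = 603 MJ/h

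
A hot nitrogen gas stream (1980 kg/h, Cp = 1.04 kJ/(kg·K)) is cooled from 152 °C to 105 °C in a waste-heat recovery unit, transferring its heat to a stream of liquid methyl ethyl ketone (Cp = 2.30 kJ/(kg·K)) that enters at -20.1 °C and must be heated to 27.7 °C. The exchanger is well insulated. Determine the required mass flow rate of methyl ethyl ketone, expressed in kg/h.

Heat released by hot stream: Q = 1980 × 1.04 × (152 − 105) = 96782 kJ/h
Energy balance on cold side (adiabatic exchanger): Q = ṁ_c·Cp_c·(T_c,out − T_c,in)
ṁ_c = 96782 / [2.30 × (27.7 − -20.1)] = 880.32 kg/h

ṁ_c = 880 kg/h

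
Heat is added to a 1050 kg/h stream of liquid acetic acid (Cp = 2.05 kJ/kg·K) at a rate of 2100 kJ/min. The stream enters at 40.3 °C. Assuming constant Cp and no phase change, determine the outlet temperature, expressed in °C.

Q = 2100 kJ/min = 126000 kJ/h
ΔT = Q/(ṁ·Cp) = 126000/(1050×2.05) = 58.537 K
T_out = 40.3 + 58.537 = 98.837 °C

T_out = 98.8 °C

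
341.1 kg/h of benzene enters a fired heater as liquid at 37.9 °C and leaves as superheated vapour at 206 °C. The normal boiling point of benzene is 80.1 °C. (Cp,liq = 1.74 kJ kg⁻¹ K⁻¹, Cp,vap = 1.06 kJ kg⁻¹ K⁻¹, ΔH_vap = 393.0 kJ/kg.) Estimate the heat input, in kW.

liquid 37.9→80.1 °C: 73.428 kJ/kg
vaporisation at 80.1 °C: 393 kJ/kg
vapour 80.1→206 °C: 133.45 kJ/kg
Δh = 73.428 + 393 + 133.45 = 599.88 kJ/kg
Q = ṁ·Δh = 341.1 kg/h × 599.88 kJ/kg = 204620 kJ/h
|Q| = 56.839 kW

Q = 56.8 kW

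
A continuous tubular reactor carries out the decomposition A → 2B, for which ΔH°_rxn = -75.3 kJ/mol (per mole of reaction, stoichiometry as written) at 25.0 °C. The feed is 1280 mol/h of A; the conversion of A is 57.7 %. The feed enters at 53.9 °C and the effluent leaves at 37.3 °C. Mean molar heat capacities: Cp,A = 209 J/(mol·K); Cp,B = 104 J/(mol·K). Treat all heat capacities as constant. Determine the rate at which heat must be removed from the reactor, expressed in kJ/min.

Q_out = 1000 kJ/min

Extent of reaction ξ = 0.577 × 1280 = 738.56 mol/h
Reaction term: ξ·ΔH°_rxn = 738.56 × -75.3 = -55614 kJ/h
Sensible, feed 53.9→25 °C: -7731.3 kJ/h
Outlet flows (mol/h): A 541.44, B 1477.1
Sensible, products 25→37.3 °C: 3281.4 kJ/h
Q = ΔH = -60063 kJ/h = -16.684 kW
Heat removed = 1001.1 kJ/min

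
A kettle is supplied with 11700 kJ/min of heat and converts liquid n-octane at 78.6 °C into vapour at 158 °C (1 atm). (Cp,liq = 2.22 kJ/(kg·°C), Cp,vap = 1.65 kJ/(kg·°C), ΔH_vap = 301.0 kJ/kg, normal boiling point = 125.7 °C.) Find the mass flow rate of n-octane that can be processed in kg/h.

Δh = 2.22×(125.7−78.6) + 301.0 + 1.65×(158−125.7) = 458.86 kJ/kg
Q = 11700 kJ/min = 195 kJ/s = 702000 kJ/h
ṁ = Q/Δh = 702000 / 458.86 = 1529.9 kg/h

ṁ = 1530 kg/h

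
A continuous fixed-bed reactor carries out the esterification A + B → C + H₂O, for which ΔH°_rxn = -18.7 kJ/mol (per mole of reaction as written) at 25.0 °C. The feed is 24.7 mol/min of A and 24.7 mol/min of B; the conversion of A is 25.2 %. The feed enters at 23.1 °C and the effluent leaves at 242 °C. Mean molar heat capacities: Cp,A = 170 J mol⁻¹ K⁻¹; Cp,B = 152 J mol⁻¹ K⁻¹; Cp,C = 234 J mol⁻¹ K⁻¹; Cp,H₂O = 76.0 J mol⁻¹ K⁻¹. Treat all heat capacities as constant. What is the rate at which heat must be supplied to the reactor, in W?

Extent of reaction ξ = 0.252 × 24.7 = 6.2244 mol/min
Reaction term: ξ·ΔH°_rxn = 6.2244 × -18.7 = -116.4 kJ/min
Sensible, feed 23.1→25 °C: 15.111 kJ/min
Outlet flows (mol/min): A 18.476, B 18.476, C 6.2244, H₂O 6.2244
Sensible, products 25→242 °C: 1709.7 kJ/min
Q = ΔH = 1608.4 kJ/min = 26.807 kW
Heat supplied = 26807 W

Q_in = 26800 W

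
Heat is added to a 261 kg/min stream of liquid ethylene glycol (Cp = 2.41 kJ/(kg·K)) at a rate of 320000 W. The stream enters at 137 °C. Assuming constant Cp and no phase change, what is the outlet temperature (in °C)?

Q = 320000 W = 19200 kJ/min
ΔT = Q/(ṁ·Cp) = 19200/(261×2.41) = 30.524 K
T_out = 137 + 30.524 = 167.52 °C

T_out = 168 °C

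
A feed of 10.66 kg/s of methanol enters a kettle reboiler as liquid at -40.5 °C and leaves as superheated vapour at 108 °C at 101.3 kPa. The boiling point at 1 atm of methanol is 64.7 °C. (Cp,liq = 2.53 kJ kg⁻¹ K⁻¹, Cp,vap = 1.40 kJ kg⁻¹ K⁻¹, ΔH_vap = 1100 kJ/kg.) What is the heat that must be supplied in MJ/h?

Q = 54800 MJ/h

liquid -40.5→64.7 °C: 266.16 kJ/kg
vaporisation at 64.7 °C: 1100 kJ/kg
vapour 64.7→108 °C: 60.62 kJ/kg
Δh = 266.16 + 1100 + 60.62 = 1426.8 kJ/kg
Q = ṁ·Δh = 10.66 kg/s × 1426.8 kJ/kg = 15209 kJ/s
|Q| = 15209 kW = 54754 MJ/h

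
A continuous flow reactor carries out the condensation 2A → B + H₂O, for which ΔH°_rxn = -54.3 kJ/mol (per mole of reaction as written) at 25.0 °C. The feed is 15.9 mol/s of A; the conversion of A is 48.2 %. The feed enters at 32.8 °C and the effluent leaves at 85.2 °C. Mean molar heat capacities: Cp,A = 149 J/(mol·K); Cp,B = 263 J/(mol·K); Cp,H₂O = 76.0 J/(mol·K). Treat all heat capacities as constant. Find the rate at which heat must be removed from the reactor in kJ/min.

Q_out = 4470 kJ/min

Extent of reaction ξ = 0.482 × 15.9 / 2 = 3.8319 mol/s
Reaction term: ξ·ΔH°_rxn = 3.8319 × -54.3 = -208.07 kJ/s
Sensible, feed 32.8→25 °C: -18.479 kJ/s
Outlet flows (mol/s): A 8.2362, B 3.8319, H₂O 3.8319
Sensible, products 25→85.2 °C: 152.08 kJ/s
Q = ΔH = -74.473 kJ/s = -74.473 kW
Heat removed = 4468.4 kJ/min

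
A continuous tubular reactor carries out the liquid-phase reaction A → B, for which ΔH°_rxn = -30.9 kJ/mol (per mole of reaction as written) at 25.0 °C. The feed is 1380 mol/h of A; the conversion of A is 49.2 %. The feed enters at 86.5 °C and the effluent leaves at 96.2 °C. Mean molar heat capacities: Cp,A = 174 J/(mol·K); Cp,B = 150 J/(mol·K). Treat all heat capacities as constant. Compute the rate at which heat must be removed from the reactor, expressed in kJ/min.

Q_out = 330 kJ/min

Extent of reaction ξ = 0.492 × 1380 = 678.96 mol/h
Reaction term: ξ·ΔH°_rxn = 678.96 × -30.9 = -20980 kJ/h
Sensible, feed 86.5→25 °C: -14767 kJ/h
Outlet flows (mol/h): A 701.04, B 678.96
Sensible, products 25→96.2 °C: 15936 kJ/h
Q = ΔH = -19811 kJ/h = -5.503 kW
Heat removed = 330.18 kJ/min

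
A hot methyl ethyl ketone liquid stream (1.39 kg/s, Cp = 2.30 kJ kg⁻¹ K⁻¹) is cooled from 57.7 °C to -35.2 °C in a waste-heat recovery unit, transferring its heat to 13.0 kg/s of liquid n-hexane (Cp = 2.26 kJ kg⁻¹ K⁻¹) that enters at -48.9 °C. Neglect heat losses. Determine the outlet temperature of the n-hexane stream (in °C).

T_c,out = -38.8 °C

Heat released by hot stream: Q = 1.39 × 2.30 × (57.7 − -35.2) = 297 kJ/s
Energy balance on cold side (adiabatic exchanger): Q = ṁ_c·Cp_c·(T_c,out − T_c,in)
T_c,out = -48.9 + 297/(13.0 × 2.26) = -38.791 °C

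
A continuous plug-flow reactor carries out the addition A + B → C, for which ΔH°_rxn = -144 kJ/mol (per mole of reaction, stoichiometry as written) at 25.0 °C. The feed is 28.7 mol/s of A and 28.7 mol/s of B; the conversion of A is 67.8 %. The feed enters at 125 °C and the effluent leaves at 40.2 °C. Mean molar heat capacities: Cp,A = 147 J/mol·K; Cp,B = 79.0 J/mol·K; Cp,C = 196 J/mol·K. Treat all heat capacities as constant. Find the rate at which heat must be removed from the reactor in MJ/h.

Q_out = 12100 MJ/h

Extent of reaction ξ = 0.678 × 28.7 = 19.459 mol/s
Reaction term: ξ·ΔH°_rxn = 19.459 × -144 = -2802 kJ/s
Sensible, feed 125→25 °C: -648.62 kJ/s
Outlet flows (mol/s): A 9.2414, B 9.2414, C 19.459
Sensible, products 25→40.2 °C: 89.717 kJ/s
Q = ΔH = -3360.9 kJ/s = -3360.9 kW
Heat removed = 12099 MJ/h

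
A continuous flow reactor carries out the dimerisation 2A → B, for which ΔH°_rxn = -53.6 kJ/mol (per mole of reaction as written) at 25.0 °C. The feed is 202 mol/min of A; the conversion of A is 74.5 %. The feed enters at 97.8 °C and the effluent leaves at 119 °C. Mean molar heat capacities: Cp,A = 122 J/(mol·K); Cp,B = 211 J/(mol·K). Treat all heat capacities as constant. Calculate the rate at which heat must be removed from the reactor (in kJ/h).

Q_out = 225000 kJ/h

Extent of reaction ξ = 0.745 × 202 / 2 = 75.245 mol/min
Reaction term: ξ·ΔH°_rxn = 75.245 × -53.6 = -4033.1 kJ/min
Sensible, feed 97.8→25 °C: -1794.1 kJ/min
Outlet flows (mol/min): A 51.51, B 75.245
Sensible, products 25→119 °C: 2083.1 kJ/min
Q = ΔH = -3744.1 kJ/min = -62.401 kW
Heat removed = 224650 kJ/h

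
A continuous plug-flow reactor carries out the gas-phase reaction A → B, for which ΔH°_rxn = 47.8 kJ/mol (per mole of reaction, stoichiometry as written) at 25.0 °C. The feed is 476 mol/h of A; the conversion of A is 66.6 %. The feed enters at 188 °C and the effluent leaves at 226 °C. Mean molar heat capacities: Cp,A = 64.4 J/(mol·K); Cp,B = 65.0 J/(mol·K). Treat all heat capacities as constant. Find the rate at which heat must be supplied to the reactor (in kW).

Q_in = 4.54 kW

Extent of reaction ξ = 0.666 × 476 = 317.02 mol/h
Reaction term: ξ·ΔH°_rxn = 317.02 × 47.8 = 15153 kJ/h
Sensible, feed 188→25 °C: -4996.7 kJ/h
Outlet flows (mol/h): A 158.98, B 317.02
Sensible, products 25→226 °C: 6199.8 kJ/h
Q = ΔH = 16356 kJ/h = 4.5435 kW
Heat supplied = 4.5435 kW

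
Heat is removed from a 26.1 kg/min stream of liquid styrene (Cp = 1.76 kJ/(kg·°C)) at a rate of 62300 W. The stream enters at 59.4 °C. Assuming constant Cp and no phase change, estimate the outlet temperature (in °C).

Q = 62300 W = 3738 kJ/min
ΔT = Q/(ṁ·Cp) = 3738/(26.1×1.76) = 81.374 K
T_out = 59.4 − 81.374 = -21.974 °C

T_out = -22.0 °C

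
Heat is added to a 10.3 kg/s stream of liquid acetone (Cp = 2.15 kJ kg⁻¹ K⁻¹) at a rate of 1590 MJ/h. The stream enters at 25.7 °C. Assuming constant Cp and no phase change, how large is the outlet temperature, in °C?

Q = 1590 MJ/h = 441.67 kJ/s
ΔT = Q/(ṁ·Cp) = 441.67/(10.3×2.15) = 19.944 K
T_out = 25.7 + 19.944 = 45.644 °C

T_out = 45.6 °C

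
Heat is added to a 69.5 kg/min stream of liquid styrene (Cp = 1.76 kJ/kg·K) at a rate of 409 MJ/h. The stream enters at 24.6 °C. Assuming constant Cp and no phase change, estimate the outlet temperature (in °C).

Q = 409 MJ/h = 6816.7 kJ/min
ΔT = Q/(ṁ·Cp) = 6816.7/(69.5×1.76) = 55.728 K
T_out = 24.6 + 55.728 = 80.328 °C

T_out = 80.3 °C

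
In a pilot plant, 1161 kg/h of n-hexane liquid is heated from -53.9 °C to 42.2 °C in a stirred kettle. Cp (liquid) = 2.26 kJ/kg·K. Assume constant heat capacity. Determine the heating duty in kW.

Q = ṁ·Cp·ΔT = 1161 × 2.26 × (42.2 − -53.9) = 252150 kJ/h
Converting: 252150 / 3600 s = 70.042 kW

Q = 70.0 kW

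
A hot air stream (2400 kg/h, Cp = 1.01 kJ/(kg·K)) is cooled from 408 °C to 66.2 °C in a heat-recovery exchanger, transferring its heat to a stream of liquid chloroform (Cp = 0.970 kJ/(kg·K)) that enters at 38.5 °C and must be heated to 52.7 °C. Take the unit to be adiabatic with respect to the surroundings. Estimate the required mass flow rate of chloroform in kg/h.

ṁ_c = 60200 kg/h

Heat released by hot stream: Q = 2400 × 1.01 × (408 − 66.2) = 828520 kJ/h
Energy balance on cold side (adiabatic exchanger): Q = ṁ_c·Cp_c·(T_c,out − T_c,in)
ṁ_c = 828520 / [0.970 × (52.7 − 38.5)] = 60151 kg/h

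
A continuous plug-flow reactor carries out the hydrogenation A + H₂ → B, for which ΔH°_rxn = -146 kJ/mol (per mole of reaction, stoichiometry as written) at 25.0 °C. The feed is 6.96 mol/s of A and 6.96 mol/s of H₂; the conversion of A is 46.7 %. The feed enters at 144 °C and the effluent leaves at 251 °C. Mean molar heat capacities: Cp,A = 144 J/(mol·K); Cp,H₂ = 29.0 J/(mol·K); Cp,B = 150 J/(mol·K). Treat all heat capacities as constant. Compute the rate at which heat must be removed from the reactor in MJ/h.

Extent of reaction ξ = 0.467 × 6.96 = 3.2503 mol/s
Reaction term: ξ·ΔH°_rxn = 3.2503 × -146 = -474.55 kJ/s
Sensible, feed 144→25 °C: -143.29 kJ/s
Outlet flows (mol/s): A 3.7097, H₂ 3.7097, B 3.2503
Sensible, products 25→251 °C: 255.23 kJ/s
Q = ΔH = -362.61 kJ/s = -362.61 kW
Heat removed = 1305.4 MJ/h

Q_out = 1310 MJ/h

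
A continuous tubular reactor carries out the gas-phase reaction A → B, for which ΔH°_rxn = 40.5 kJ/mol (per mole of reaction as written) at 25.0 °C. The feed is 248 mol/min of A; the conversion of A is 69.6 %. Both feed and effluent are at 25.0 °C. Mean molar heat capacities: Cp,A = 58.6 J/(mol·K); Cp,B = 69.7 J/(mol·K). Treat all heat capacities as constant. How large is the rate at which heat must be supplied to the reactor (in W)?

Q_in = 117000 W

Extent of reaction ξ = 0.696 × 248 = 172.61 mol/min
Reaction term: ξ·ΔH°_rxn = 172.61 × 40.5 = 6990.6 kJ/min
Q = ΔH = 6990.6 kJ/min = 116.51 kW
Heat supplied = 116510 W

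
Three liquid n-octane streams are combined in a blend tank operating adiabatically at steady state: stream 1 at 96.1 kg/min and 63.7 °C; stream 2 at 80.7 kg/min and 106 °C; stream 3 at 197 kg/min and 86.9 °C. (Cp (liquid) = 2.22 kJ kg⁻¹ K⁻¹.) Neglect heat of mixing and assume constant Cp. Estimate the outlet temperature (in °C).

Adiabatic, steady state ⇒ Σ ṁᵢCp,ᵢ(T_out − Tᵢ) = 0
Σ ṁᵢCp,ᵢTᵢ = 96.1×2.22×63.7 + 80.7×2.22×106 + 197×2.22×86.9 = 70585
Σ ṁᵢCp,ᵢ = 96.1×2.22 + 80.7×2.22 + 197×2.22 = 829.84
T_out = 70585 / 829.84 = 85.059 °C

T_out = 85.1 °C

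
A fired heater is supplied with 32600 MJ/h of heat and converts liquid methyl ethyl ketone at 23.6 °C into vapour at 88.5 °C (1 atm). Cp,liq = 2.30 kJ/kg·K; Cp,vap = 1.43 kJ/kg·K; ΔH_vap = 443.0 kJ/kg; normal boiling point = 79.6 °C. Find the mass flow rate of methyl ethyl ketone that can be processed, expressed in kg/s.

Δh = 2.30×(79.6−23.6) + 443.0 + 1.43×(88.5−79.6) = 584.53 kJ/kg
Q = 32600 MJ/h = 9055.6 kJ/s = 9055.6 kJ/s
ṁ = Q/Δh = 9055.6 / 584.53 = 15.492 kg/s

ṁ = 15.5 kg/s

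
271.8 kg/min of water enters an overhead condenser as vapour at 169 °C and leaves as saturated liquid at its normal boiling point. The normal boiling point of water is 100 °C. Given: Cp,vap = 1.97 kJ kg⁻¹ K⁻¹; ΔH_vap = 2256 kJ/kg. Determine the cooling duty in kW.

vapour 169→100 °C: -135.93 kJ/kg
condensation at 100 °C: -2256 kJ/kg
Δh = -135.93 + -2256 = -2391.9 kJ/kg
Q = ṁ·Δh = 271.8 kg/min × -2391.9 kJ/kg = -650130 kJ/min
|Q| = 10835 kW

Q_c = 10800 kW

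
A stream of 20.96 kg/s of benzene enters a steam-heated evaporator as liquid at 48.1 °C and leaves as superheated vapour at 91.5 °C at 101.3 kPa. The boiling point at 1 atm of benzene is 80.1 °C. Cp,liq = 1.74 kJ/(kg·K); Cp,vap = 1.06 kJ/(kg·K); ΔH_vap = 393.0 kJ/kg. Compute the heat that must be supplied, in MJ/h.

liquid 48.1→80.1 °C: 55.68 kJ/kg
vaporisation at 80.1 °C: 393 kJ/kg
vapour 80.1→91.5 °C: 12.084 kJ/kg
Δh = 55.68 + 393 + 12.084 = 460.76 kJ/kg
Q = ṁ·Δh = 20.96 kg/s × 460.76 kJ/kg = 9657.6 kJ/s
|Q| = 9657.6 kW = 34767 MJ/h

Q = 34800 MJ/h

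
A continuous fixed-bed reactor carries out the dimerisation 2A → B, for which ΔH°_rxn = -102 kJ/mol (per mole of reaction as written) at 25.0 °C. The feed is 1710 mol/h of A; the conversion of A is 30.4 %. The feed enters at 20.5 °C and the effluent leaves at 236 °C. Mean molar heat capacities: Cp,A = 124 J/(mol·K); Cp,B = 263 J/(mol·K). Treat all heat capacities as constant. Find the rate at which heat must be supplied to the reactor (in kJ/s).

Extent of reaction ξ = 0.304 × 1710 / 2 = 259.92 mol/h
Reaction term: ξ·ΔH°_rxn = 259.92 × -102 = -26512 kJ/h
Sensible, feed 20.5→25 °C: 954.18 kJ/h
Outlet flows (mol/h): A 1190.2, B 259.92
Sensible, products 25→236 °C: 45563 kJ/h
Q = ΔH = 20005 kJ/h = 5.5571 kW
Heat supplied = 5.5571 kJ/s

Q_in = 5.56 kJ/s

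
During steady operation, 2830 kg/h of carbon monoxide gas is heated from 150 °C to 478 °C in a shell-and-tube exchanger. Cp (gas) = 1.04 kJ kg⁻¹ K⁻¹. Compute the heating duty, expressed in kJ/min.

Q = ṁ·Cp·ΔT = 2830 × 1.04 × (478 − 150) = 965370 kJ/h
Converting: 965370 / 3600 s = 268.16 kW
Heating duty = 16089 kJ/min

Q = 16100 kJ/min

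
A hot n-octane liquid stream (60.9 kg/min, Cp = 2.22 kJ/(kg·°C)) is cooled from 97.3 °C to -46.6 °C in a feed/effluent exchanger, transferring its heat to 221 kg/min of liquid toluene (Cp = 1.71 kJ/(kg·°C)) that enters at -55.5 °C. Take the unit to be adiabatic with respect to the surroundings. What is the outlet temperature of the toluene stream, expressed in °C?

Heat released by hot stream: Q = 60.9 × 2.22 × (97.3 − -46.6) = 19455 kJ/min
Energy balance on cold side (adiabatic exchanger): Q = ṁ_c·Cp_c·(T_c,out − T_c,in)
T_c,out = -55.5 + 19455/(221 × 1.71) = -4.0195 °C

T_c,out = -4.02 °C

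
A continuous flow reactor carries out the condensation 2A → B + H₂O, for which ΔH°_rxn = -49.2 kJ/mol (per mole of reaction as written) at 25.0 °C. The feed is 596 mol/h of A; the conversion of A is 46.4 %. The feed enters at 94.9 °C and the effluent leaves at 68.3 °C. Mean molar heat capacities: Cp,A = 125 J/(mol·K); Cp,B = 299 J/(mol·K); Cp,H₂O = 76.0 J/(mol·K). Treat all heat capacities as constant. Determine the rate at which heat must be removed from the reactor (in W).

Extent of reaction ξ = 0.464 × 596 / 2 = 138.27 mol/h
Reaction term: ξ·ΔH°_rxn = 138.27 × -49.2 = -6803 kJ/h
Sensible, feed 94.9→25 °C: -5207.6 kJ/h
Outlet flows (mol/h): A 319.46, B 138.27, H₂O 138.27
Sensible, products 25→68.3 °C: 3974.2 kJ/h
Q = ΔH = -8036.3 kJ/h = -2.2323 kW
Heat removed = 2232.3 W

Q_out = 2230 W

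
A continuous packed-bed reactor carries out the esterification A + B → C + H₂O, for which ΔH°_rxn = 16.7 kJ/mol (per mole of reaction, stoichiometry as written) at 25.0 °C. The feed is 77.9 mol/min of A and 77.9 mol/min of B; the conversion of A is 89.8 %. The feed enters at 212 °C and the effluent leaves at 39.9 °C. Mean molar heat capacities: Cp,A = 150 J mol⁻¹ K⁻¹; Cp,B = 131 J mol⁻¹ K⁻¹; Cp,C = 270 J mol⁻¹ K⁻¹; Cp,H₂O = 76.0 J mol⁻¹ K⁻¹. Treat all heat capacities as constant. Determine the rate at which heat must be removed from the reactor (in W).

Q_out = 42200 W

Extent of reaction ξ = 0.898 × 77.9 = 69.954 mol/min
Reaction term: ξ·ΔH°_rxn = 69.954 × 16.7 = 1168.2 kJ/min
Sensible, feed 212→25 °C: -4093.4 kJ/min
Outlet flows (mol/min): A 7.9458, B 7.9458, C 69.954, H₂O 69.954
Sensible, products 25→39.9 °C: 393.91 kJ/min
Q = ΔH = -2531.3 kJ/min = -42.188 kW
Heat removed = 42188 W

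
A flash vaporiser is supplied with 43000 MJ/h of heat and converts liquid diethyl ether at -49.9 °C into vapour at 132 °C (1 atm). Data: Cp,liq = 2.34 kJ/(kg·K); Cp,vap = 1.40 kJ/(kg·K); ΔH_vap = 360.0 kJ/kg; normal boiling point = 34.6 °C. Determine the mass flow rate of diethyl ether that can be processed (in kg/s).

ṁ = 17.2 kg/s

Δh = 2.34×(34.6−-49.9) + 360.0 + 1.40×(132−34.6) = 694.09 kJ/kg
Q = 43000 MJ/h = 11944 kJ/s = 11944 kJ/s
ṁ = Q/Δh = 11944 / 694.09 = 17.209 kg/s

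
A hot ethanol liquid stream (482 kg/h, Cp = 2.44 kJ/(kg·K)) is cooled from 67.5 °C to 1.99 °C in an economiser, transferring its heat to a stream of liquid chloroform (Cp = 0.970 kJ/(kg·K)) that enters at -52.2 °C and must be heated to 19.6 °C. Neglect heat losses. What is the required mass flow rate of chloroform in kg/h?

Heat released by hot stream: Q = 482 × 2.44 × (67.5 − 1.99) = 77045 kJ/h
Energy balance on cold side (adiabatic exchanger): Q = ṁ_c·Cp_c·(T_c,out − T_c,in)
ṁ_c = 77045 / [0.970 × (19.6 − -52.2)] = 1106.2 kg/h

ṁ_c = 1110 kg/h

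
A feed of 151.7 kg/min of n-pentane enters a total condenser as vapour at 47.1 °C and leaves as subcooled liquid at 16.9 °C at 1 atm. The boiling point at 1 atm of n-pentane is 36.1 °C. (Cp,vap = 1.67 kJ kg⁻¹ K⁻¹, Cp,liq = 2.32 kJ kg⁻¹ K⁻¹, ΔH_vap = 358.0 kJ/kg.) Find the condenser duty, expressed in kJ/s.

Q_c = 1060 kJ/s

vapour 47.1→36.1 °C: -18.37 kJ/kg
condensation at 36.1 °C: -358 kJ/kg
liquid 36.1→16.9 °C: -44.544 kJ/kg
Δh = -18.37 + -358 + -44.544 = -420.91 kJ/kg
Q = ṁ·Δh = 151.7 kg/min × -420.91 kJ/kg = -63853 kJ/min
|Q| = 1064.2 kW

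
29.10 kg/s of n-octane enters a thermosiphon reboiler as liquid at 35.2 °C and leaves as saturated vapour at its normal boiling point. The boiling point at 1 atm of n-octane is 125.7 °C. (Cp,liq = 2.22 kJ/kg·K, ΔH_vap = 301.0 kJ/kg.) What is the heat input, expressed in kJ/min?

liquid 35.2→125.7 °C: 200.91 kJ/kg
vaporisation at 125.7 °C: 301 kJ/kg
Δh = 200.91 + 301 = 501.91 kJ/kg
Q = ṁ·Δh = 29.10 kg/s × 501.91 kJ/kg = 14606 kJ/s
|Q| = 14606 kW = 876330 kJ/min

Q = 876000 kJ/min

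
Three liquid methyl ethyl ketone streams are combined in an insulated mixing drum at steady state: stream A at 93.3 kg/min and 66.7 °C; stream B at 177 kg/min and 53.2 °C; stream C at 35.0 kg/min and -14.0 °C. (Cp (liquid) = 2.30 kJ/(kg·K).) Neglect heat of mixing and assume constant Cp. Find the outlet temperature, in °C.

Adiabatic, steady state ⇒ Σ ṁᵢCp,ᵢ(T_out − Tᵢ) = 0
T_out = Σ ṁᵢCp,ᵢTᵢ / Σ ṁᵢCp,ᵢ
      = 34844 / 702.19 = 49.622 °C

T_out = 49.6 °C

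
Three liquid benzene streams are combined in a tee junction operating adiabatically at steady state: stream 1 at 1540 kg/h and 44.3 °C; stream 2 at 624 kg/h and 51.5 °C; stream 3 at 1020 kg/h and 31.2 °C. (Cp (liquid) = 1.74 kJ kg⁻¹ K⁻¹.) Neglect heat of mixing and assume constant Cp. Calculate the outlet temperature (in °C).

Energy balance with Q = 0: Σ ṁᵢCp,ᵢ(T_out − Tᵢ) = 0
T_out = Σ ṁᵢCp,ᵢTᵢ / Σ ṁᵢCp,ᵢ
      = 230000 / 5540.2 = 41.514 °C

T_out = 41.5 °C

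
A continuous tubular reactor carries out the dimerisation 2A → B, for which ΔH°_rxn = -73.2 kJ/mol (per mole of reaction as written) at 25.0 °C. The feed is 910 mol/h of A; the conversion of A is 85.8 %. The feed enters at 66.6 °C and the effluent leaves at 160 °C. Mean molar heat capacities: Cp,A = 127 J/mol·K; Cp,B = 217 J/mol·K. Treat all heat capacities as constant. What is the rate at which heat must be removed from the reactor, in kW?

Q_out = 5.48 kW

Extent of reaction ξ = 0.858 × 910 / 2 = 390.39 mol/h
Reaction term: ξ·ΔH°_rxn = 390.39 × -73.2 = -28577 kJ/h
Sensible, feed 66.6→25 °C: -4807.7 kJ/h
Outlet flows (mol/h): A 129.22, B 390.39
Sensible, products 25→160 °C: 13652 kJ/h
Q = ΔH = -19732 kJ/h = -5.4812 kW
Heat removed = 5.4812 kW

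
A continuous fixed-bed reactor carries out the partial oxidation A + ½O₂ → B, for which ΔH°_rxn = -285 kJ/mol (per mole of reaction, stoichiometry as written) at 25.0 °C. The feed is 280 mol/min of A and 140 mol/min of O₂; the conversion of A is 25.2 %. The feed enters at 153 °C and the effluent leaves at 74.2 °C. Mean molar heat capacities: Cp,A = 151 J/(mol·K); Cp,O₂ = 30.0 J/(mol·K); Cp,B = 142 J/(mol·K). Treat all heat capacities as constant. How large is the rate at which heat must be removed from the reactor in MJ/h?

Extent of reaction ξ = 0.252 × 280 = 70.56 mol/min
Reaction term: ξ·ΔH°_rxn = 70.56 × -285 = -20110 kJ/min
Sensible, feed 153→25 °C: -5949.4 kJ/min
Outlet flows (mol/min): A 209.44, O₂ 104.72, B 70.56
Sensible, products 25→74.2 °C: 2203.5 kJ/min
Q = ΔH = -23856 kJ/min = -397.59 kW
Heat removed = 1431.3 MJ/h

Q_out = 1430 MJ/h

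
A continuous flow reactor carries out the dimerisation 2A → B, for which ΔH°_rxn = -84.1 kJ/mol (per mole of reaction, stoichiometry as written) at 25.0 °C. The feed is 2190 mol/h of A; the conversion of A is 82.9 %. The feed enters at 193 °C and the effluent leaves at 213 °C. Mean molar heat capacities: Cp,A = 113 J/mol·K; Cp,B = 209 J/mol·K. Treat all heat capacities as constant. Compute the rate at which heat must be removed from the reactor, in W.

Extent of reaction ξ = 0.829 × 2190 / 2 = 907.75 mol/h
Reaction term: ξ·ΔH°_rxn = 907.75 × -84.1 = -76342 kJ/h
Sensible, feed 193→25 °C: -41575 kJ/h
Outlet flows (mol/h): A 374.49, B 907.75
Sensible, products 25→213 °C: 43623 kJ/h
Q = ΔH = -74294 kJ/h = -20.637 kW
Heat removed = 20637 W

Q_out = 20600 W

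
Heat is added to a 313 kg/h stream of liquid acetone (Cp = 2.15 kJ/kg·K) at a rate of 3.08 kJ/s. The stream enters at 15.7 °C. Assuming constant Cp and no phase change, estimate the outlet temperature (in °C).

T_out = 32.2 °C

Q = 3.08 kJ/s = 11088 kJ/h
ΔT = Q/(ṁ·Cp) = 11088/(313×2.15) = 16.477 K
T_out = 15.7 + 16.477 = 32.177 °C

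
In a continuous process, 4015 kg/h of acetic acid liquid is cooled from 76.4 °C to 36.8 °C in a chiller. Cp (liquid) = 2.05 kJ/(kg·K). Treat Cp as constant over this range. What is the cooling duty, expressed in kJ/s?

Q_c = 90.5 kJ/s

Q = ṁ·Cp·ΔT = 4015 × 2.05 × (36.8 − 76.4) = -325940 kJ/h
Converting: 325940 / 3600 s = 90.538 kW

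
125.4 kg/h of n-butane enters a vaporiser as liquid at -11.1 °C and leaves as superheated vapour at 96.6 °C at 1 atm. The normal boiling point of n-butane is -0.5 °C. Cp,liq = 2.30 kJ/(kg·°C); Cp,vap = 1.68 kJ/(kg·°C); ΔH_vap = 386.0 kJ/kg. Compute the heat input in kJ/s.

Q = 20.0 kJ/s

liquid -11.1→-0.5 °C: 24.38 kJ/kg
vaporisation at -0.5 °C: 386 kJ/kg
vapour -0.5→96.6 °C: 163.13 kJ/kg
Δh = 24.38 + 386 + 163.13 = 573.51 kJ/kg
Q = ṁ·Δh = 125.4 kg/h × 573.51 kJ/kg = 71918 kJ/h
|Q| = 19.977 kW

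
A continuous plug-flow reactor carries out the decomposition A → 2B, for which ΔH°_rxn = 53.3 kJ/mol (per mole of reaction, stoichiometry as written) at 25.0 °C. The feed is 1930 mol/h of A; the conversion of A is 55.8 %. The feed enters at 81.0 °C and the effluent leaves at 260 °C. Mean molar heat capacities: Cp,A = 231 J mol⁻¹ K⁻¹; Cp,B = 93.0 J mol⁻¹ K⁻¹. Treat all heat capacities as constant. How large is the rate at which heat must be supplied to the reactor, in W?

Q_in = 34900 W

Extent of reaction ξ = 0.558 × 1930 = 1076.9 mol/h
Reaction term: ξ·ΔH°_rxn = 1076.9 × 53.3 = 57401 kJ/h
Sensible, feed 81.0→25 °C: -24966 kJ/h
Outlet flows (mol/h): A 853.06, B 2153.9
Sensible, products 25→260 °C: 93381 kJ/h
Q = ΔH = 125820 kJ/h = 34.949 kW
Heat supplied = 34949 W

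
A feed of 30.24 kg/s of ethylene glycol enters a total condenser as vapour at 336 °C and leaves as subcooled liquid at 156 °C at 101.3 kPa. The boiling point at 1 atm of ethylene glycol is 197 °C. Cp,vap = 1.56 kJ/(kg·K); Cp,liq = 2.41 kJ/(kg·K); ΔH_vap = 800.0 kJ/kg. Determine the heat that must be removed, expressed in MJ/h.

vapour 336→197 °C: -216.84 kJ/kg
condensation at 197 °C: -800 kJ/kg
liquid 197→156 °C: -98.81 kJ/kg
Δh = -216.84 + -800 + -98.81 = -1115.7 kJ/kg
Q = ṁ·Δh = 30.24 kg/s × -1115.7 kJ/kg = -33737 kJ/s
|Q| = 33737 kW = 121450 MJ/h

Q_c = 121000 MJ/h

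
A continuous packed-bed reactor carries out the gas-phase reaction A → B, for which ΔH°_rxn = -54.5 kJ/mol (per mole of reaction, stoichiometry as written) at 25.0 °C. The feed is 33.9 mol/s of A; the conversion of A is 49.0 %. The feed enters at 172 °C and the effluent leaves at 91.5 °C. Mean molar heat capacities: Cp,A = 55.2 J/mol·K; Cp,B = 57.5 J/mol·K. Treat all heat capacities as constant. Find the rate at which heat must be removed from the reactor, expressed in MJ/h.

Extent of reaction ξ = 0.490 × 33.9 = 16.611 mol/s
Reaction term: ξ·ΔH°_rxn = 16.611 × -54.5 = -905.3 kJ/s
Sensible, feed 172→25 °C: -275.08 kJ/s
Outlet flows (mol/s): A 17.289, B 16.611
Sensible, products 25→91.5 °C: 126.98 kJ/s
Q = ΔH = -1053.4 kJ/s = -1053.4 kW
Heat removed = 3792.2 MJ/h

Q_out = 3790 MJ/h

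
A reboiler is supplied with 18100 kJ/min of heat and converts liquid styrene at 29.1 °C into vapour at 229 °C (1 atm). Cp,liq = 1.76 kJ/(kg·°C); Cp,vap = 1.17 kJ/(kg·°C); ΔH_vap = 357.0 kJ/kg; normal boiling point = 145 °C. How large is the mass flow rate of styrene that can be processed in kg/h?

Δh = 1.76×(145−29.1) + 357.0 + 1.17×(229−145) = 659.26 kJ/kg
Q = 18100 kJ/min = 301.67 kJ/s = 1.086e+06 kJ/h
ṁ = Q/Δh = 1.086e+06 / 659.26 = 1647.3 kg/h

ṁ = 1650 kg/h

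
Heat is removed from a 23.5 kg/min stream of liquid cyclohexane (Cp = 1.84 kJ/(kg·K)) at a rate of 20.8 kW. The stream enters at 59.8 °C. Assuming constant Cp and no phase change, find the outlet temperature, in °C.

T_out = 30.9 °C

Q = 20.8 kW = 1248 kJ/min
ΔT = Q/(ṁ·Cp) = 1248/(23.5×1.84) = 28.862 K
T_out = 59.8 − 28.862 = 30.938 °C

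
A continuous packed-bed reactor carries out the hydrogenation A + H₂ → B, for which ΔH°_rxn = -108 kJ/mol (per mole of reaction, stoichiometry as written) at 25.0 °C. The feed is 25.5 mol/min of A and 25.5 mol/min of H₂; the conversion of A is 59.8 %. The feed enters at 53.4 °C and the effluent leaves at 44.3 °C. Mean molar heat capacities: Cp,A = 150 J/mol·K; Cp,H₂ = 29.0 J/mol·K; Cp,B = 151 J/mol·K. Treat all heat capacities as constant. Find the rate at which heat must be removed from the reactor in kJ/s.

Q_out = 28.3 kJ/s

Extent of reaction ξ = 0.598 × 25.5 = 15.249 mol/min
Reaction term: ξ·ΔH°_rxn = 15.249 × -108 = -1646.9 kJ/min
Sensible, feed 53.4→25 °C: -129.63 kJ/min
Outlet flows (mol/min): A 10.251, H₂ 10.251, B 15.249
Sensible, products 25→44.3 °C: 79.854 kJ/min
Q = ΔH = -1696.7 kJ/min = -28.278 kW
Heat removed = 28.278 kJ/s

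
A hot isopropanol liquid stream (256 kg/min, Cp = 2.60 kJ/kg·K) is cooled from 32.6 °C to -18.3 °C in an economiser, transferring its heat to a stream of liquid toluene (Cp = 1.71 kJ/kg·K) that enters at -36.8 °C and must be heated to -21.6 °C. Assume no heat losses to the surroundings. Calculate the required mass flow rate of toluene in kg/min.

ṁ_c = 1300 kg/min

Heat released by hot stream: Q = 256 × 2.60 × (32.6 − -18.3) = 33879 kJ/min
Energy balance on cold side (adiabatic exchanger): Q = ṁ_c·Cp_c·(T_c,out − T_c,in)
ṁ_c = 33879 / [1.71 × (-21.6 − -36.8)] = 1303.4 kg/min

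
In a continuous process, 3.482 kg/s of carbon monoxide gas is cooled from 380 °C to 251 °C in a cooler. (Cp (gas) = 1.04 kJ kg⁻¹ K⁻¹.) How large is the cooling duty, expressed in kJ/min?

Q_c = 28000 kJ/min

Q = ṁ·Cp·ΔT = 3.482 × 1.04 × (251 − 380) = -467.15 kJ/s
Cooling duty = 28029 kJ/min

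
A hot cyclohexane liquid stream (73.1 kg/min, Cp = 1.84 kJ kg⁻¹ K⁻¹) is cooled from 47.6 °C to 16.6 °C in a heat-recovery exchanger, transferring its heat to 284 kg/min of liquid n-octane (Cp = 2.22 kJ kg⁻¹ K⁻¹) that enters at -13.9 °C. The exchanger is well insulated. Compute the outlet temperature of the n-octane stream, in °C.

T_c,out = -7.29 °C

Heat released by hot stream: Q = 73.1 × 1.84 × (47.6 − 16.6) = 4169.6 kJ/min
Energy balance on cold side (adiabatic exchanger): Q = ṁ_c·Cp_c·(T_c,out − T_c,in)
T_c,out = -13.9 + 4169.6/(284 × 2.22) = -7.2866 °C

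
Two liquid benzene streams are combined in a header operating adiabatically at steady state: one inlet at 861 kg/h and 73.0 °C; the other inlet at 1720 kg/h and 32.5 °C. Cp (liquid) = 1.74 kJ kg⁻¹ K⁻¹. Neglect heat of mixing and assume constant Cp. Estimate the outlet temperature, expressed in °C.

T_out = 46.0 °C

No heat crosses the boundary, so H_out = H_in.
T_out = Σ ṁᵢCp,ᵢTᵢ / Σ ṁᵢCp,ᵢ
      = 206630 / 4490.9 = 46.01 °C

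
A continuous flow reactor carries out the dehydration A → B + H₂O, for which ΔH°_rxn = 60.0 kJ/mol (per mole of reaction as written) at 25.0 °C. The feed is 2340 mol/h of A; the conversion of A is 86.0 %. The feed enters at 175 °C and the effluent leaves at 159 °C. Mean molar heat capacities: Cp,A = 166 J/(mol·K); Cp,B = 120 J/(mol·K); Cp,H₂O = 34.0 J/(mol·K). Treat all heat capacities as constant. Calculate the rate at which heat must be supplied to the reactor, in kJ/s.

Q_in = 30.9 kJ/s

Extent of reaction ξ = 0.860 × 2340 = 2012.4 mol/h
Reaction term: ξ·ΔH°_rxn = 2012.4 × 60.0 = 120740 kJ/h
Sensible, feed 175→25 °C: -58266 kJ/h
Outlet flows (mol/h): A 327.6, B 2012.4, H₂O 2012.4
Sensible, products 25→159 °C: 48815 kJ/h
Q = ΔH = 111290 kJ/h = 30.915 kW
Heat supplied = 30.915 kJ/s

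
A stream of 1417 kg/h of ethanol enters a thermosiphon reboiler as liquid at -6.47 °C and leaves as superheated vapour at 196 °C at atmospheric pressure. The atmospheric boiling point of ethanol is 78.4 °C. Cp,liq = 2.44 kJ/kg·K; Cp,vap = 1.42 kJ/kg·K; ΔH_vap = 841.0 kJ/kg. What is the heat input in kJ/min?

liquid -6.47→78.4 °C: 207.08 kJ/kg
vaporisation at 78.4 °C: 841 kJ/kg
vapour 78.4→196 °C: 166.99 kJ/kg
Δh = 207.08 + 841 + 166.99 = 1215.1 kJ/kg
Q = ṁ·Δh = 1417 kg/h × 1215.1 kJ/kg = 1.7218e+06 kJ/h
|Q| = 478.27 kW = 28696 kJ/min

Q = 28700 kJ/min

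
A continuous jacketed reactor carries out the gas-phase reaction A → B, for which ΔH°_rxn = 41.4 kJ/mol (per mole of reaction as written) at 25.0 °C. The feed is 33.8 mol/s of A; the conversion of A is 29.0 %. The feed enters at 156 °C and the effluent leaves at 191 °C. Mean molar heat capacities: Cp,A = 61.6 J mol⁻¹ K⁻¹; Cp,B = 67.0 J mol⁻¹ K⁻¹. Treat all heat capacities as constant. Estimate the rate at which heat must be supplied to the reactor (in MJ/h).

Q_in = 1750 MJ/h

Extent of reaction ξ = 0.290 × 33.8 = 9.802 mol/s
Reaction term: ξ·ΔH°_rxn = 9.802 × 41.4 = 405.8 kJ/s
Sensible, feed 156→25 °C: -272.75 kJ/s
Outlet flows (mol/s): A 23.998, B 9.802
Sensible, products 25→191 °C: 354.41 kJ/s
Q = ΔH = 487.46 kJ/s = 487.46 kW
Heat supplied = 1754.9 MJ/h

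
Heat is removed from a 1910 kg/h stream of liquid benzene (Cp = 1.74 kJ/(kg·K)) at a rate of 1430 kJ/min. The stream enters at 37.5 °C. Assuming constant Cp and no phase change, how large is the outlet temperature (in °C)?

T_out = 11.7 °C

Q = 1430 kJ/min = 85800 kJ/h
ΔT = Q/(ṁ·Cp) = 85800/(1910×1.74) = 25.817 K
T_out = 37.5 − 25.817 = 11.683 °C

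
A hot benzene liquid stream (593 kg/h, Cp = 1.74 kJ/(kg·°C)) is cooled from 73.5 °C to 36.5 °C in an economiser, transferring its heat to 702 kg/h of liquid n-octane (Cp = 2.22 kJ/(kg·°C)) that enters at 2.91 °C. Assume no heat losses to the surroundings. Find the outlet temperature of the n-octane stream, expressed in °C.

Heat released by hot stream: Q = 593 × 1.74 × (73.5 − 36.5) = 38177 kJ/h
Energy balance on cold side (adiabatic exchanger): Q = ṁ_c·Cp_c·(T_c,out − T_c,in)
T_c,out = 2.91 + 38177/(702 × 2.22) = 27.407 °C

T_c,out = 27.4 °C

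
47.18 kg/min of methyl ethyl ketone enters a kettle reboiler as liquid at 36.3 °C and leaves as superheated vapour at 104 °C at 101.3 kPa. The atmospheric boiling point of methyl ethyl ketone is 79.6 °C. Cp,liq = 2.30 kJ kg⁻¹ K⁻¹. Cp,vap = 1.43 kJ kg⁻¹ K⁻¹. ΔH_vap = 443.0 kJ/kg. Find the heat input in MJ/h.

liquid 36.3→79.6 °C: 99.59 kJ/kg
vaporisation at 79.6 °C: 443 kJ/kg
vapour 79.6→104 °C: 34.892 kJ/kg
Δh = 99.59 + 443 + 34.892 = 577.48 kJ/kg
Q = ṁ·Δh = 47.18 kg/min × 577.48 kJ/kg = 27246 kJ/min
|Q| = 454.09 kW = 1634.7 MJ/h

Q = 1630 MJ/h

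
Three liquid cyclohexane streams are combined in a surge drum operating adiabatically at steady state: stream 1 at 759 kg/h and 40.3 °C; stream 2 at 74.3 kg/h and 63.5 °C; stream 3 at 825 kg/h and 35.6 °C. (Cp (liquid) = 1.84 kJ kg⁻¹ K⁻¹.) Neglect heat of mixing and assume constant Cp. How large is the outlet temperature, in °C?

T_out = 39.0 °C

No heat crosses the boundary, so H_out = H_in.
Σ ṁᵢCp,ᵢTᵢ = 759×1.84×40.3 + 74.3×1.84×63.5 + 825×1.84×35.6 = 119000
Σ ṁᵢCp,ᵢ = 759×1.84 + 74.3×1.84 + 825×1.84 = 3051.3
T_out = 119000 / 3051.3 = 39.001 °C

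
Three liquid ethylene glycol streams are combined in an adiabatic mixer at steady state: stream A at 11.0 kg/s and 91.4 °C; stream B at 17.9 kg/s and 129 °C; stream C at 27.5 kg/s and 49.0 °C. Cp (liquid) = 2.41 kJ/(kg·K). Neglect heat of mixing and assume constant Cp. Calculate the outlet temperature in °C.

T_out = 82.7 °C

Energy balance with Q = 0: Σ ṁᵢCp,ᵢ(T_out − Tᵢ) = 0
T_out = Σ ṁᵢCp,ᵢTᵢ / Σ ṁᵢCp,ᵢ
      = 11235 / 135.92 = 82.66 °C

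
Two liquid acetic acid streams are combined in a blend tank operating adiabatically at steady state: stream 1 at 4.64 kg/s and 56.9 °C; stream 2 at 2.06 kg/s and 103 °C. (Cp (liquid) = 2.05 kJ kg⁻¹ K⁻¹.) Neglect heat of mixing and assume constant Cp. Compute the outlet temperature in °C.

T_out = 71.1 °C

No heat crosses the boundary, so H_out = H_in.
T_out = Σ ṁᵢCp,ᵢTᵢ / Σ ṁᵢCp,ᵢ
      = 976.2 / 13.735 = 71.074 °C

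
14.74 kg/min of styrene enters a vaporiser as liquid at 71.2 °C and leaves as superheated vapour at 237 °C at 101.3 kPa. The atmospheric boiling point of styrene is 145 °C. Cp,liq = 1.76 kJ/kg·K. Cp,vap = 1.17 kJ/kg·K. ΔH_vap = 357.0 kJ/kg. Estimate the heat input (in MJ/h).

liquid 71.2→145 °C: 129.89 kJ/kg
vaporisation at 145 °C: 357 kJ/kg
vapour 145→237 °C: 107.64 kJ/kg
Δh = 129.89 + 357 + 107.64 = 594.53 kJ/kg
Q = ṁ·Δh = 14.74 kg/min × 594.53 kJ/kg = 8763.3 kJ/min
|Q| = 146.06 kW = 525.8 MJ/h

Q = 526 MJ/h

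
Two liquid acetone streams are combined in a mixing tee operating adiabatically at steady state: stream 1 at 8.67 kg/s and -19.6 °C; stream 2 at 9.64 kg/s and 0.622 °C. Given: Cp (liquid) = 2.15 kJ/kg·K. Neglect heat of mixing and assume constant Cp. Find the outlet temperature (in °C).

No heat crosses the boundary, so H_out = H_in.
Σ ṁᵢCp,ᵢTᵢ = 8.67×2.15×-19.6 + 9.64×2.15×0.622 = -352.46
Σ ṁᵢCp,ᵢ = 8.67×2.15 + 9.64×2.15 = 39.367
T_out = -352.46 / 39.367 = -8.9534 °C

T_out = -8.95 °C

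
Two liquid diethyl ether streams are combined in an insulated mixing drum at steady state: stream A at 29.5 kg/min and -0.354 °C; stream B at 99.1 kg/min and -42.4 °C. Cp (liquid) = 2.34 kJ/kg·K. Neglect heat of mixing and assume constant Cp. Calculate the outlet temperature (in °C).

No heat crosses the boundary, so H_out = H_in.
T_out = Σ ṁᵢCp,ᵢTᵢ / Σ ṁᵢCp,ᵢ
      = -9856.7 / 300.92 = -32.755 °C

T_out = -32.8 °C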